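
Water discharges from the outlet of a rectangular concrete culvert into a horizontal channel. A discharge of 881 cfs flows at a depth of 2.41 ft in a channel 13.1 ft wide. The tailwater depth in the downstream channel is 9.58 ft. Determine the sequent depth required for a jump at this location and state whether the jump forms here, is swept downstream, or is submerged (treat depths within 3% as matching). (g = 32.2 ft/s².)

q = Q/b = 881/13.1 = 67.3 ft²/s; V₁ = q/y₁ = 27.9 ft/s. Fr₁ = V₁/√(g·y₁) = 3.17.
Sequent-depth ratio: y₂/y₁ = ½[√(1 + 8Fr₁²) − 1] = ½[√81.28 − 1] = 4.01.
y₂ = 4.01 × 2.41 = 9.66 ft.
Tailwater y_tw = 9.58 ft: y_tw ≈ y₂, so the jump forms here.

y₂ = 9.66 ft; the jump forms here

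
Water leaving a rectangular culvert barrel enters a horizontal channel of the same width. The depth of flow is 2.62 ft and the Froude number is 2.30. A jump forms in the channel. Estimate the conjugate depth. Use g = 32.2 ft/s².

y₂ = 7.31 ft

Fr₁ = 2.30 (given).
Sequent-depth ratio: y₂/y₁ = ½[√(1 + 8Fr₁²) − 1] = ½[√43.32 − 1] = 2.79.
y₂ = 2.79 × 2.62 = 7.31 ft.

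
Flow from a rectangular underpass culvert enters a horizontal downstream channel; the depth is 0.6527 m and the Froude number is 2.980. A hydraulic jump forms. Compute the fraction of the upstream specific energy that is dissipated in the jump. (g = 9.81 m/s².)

ΔE/E₁ = 0.254 (25.4%)

Fr₁ = 2.980 (given).
By Bélanger, y₂/y₁ = ½[√(1 + 8Fr₁²) − 1] = ½[√72.043 − 1] = 3.744.
y₂ = 3.744 × 0.6527 = 2.444 m.
E₁ = y₁(1 + Fr₁²/2) = 0.6527×(1 + 2.980²/2) = 3.551 m. ΔE = (y₂ − y₁)³/(4y₁y₂) = 0.9004 m. ΔE/E₁ = 0.9004/3.551 = 0.254.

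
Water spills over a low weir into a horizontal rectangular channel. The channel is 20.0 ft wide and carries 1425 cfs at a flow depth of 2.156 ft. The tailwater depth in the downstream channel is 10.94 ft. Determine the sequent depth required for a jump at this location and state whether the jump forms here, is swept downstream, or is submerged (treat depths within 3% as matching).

q = Q/b = 1425/20.0 = 71.25 ft²/s; V₁ = q/y₁ = 33.05 ft/s. Fr₁ = V₁/√(g·y₁) = 3.966.
From the momentum equation for a rectangular channel, y₂/y₁ = ½[√(1 + 8Fr₁²) − 1] = ½[√126.85 − 1] = 5.131.
y₂ = 5.131 × 2.156 = 11.06 ft.
Tailwater y_tw = 10.94 ft: y_tw ≈ y₂, so the jump forms here.

y₂ = 11.06 ft; the jump forms here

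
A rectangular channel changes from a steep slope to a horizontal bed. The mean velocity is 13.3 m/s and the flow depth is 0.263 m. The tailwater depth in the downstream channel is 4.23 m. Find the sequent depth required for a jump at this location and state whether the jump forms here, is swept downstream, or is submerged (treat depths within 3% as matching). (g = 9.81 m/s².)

y₂ = 2.95 m; the jump is submerged

Fr₁ = V₁/√(g·y₁) = 13.3/√(9.81×0.263) = 8.28.
By Bélanger, y₂/y₁ = ½[√(1 + 8Fr₁²) − 1] = ½[√549.5 − 1] = 11.2.
y₂ = 11.2 × 0.263 = 2.95 m.
Tailwater y_tw = 4.23 m: y_tw > y₂, so the jump is submerged.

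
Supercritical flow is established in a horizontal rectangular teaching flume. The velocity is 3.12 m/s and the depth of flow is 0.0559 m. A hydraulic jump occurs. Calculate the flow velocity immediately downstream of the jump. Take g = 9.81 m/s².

Fr₁ = V₁/√(g·y₁) = 3.12/√(9.81×0.0559) = 4.21.
Bélanger equation: y₂/y₁ = ½[√(1 + 8Fr₁²) − 1] = ½[√143.0 − 1] = 5.48.
y₂ = 5.48 × 0.0559 = 0.306 m.
q = V₁·y₁ = 3.12 × 0.0559 = 0.174 m²/s.
V₂ = q/y₂ = 0.174/0.306 = 0.569 m/s.

V₂ = 0.569 m/s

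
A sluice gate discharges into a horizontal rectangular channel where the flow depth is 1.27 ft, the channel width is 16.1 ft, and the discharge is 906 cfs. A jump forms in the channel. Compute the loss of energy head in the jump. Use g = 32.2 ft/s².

q = Q/b = 906/16.1 = 56.3 ft²/s; V₁ = q/y₁ = 44.3 ft/s. Fr₁ = V₁/√(g·y₁) = 6.93.
Bélanger equation: y₂/y₁ = ½[√(1 + 8Fr₁²) − 1] = ½[√385.1 − 1] = 9.31.
y₂ = 9.31 × 1.27 = 11.8 ft.
Head loss: ΔE = (y₂ − y₁)³/(4y₁y₂) = (11.8 − 1.27)³/(4×1.27×11.8) = 1176/60.1 = 19.6 ft.

ΔE = 19.6 ft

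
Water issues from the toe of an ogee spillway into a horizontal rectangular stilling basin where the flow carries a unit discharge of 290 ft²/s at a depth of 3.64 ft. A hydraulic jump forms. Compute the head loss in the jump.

V₁ = q/y₁ = 290/3.64 = 79.7 ft/s. Fr₁ = V₁/√(g·y₁) = 79.7/√(32.2×3.64) = 7.36.
Bélanger equation: y₂/y₁ = ½[√(1 + 8Fr₁²) − 1] = ½[√434.2 − 1] = 9.92.
y₂ = 9.92 × 3.64 = 36.1 ft.
V₂ = q/y₂ = 290/36.1 = 8.03 ft/s. E₁ = y₁ + V₁²/2g = 102 ft; E₂ = y₂ + V₂²/2g = 37.1 ft. ΔE = E₁ − E₂ = 65.1 ft.

ΔE = 65.1 ft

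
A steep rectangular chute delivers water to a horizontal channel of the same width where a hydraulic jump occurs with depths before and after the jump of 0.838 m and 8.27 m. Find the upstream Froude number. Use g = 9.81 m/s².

For a rectangular channel the momentum equation gives q² = ½·g·y₁·y₂·(y₁ + y₂) = ½×9.81×0.838×8.27×9.11 = 310.
q = √310 = 17.6 m²/s.
V₁ = q/y₁ = 21.0 m/s; Fr₁ = V₁/√(g·y₁) = 7.32.

Fr₁ = 7.32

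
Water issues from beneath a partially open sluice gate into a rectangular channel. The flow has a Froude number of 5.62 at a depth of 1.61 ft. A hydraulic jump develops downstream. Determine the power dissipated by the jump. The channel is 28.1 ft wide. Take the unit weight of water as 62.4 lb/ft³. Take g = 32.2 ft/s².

Fr₁ = 5.62 (given).
By Bélanger, y₂/y₁ = ½[√(1 + 8Fr₁²) − 1] = ½[√253.7 − 1] = 7.46.
y₂ = 7.46 × 1.61 = 12.0 ft.
V₁ = Fr₁·√(g·y₁) = 5.62×√(32.2×1.61) = 40.5 ft/s; q = V₁·y₁ = 65.1 ft²/s. V₂ = q/y₂ = 65.1/12.0 = 5.42 ft/s. E₁ = y₁ + V₁²/2g = 27.0 ft; E₂ = y₂ + V₂²/2g = 12.5 ft. ΔE = E₁ − E₂ = 14.6 ft.
Q = q·b = 65.1 × 28.1 = 1831 cfs. P = γ·Q·ΔE/550 = 62.4 × 1831 × 14.6 / 550 = 3025 hp.

P = 3025 hp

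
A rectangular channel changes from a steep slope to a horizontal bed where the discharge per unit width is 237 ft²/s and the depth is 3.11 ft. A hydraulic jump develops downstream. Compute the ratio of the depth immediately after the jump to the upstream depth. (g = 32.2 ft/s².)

V₁ = q/y₁ = 237/3.11 = 76.2 ft/s. Fr₁ = V₁/√(g·y₁) = 76.2/√(32.2×3.11) = 7.62.
Conjugate-depth relation: y₂/y₁ = ½[√(1 + 8Fr₁²) − 1] = ½[√464.9 − 1] = 10.3.

y₂/y₁ = 10.3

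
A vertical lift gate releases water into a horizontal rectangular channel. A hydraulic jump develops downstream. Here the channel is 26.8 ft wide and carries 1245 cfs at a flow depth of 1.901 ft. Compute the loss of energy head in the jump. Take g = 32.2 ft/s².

q = Q/b = 1245/26.8 = 46.46 ft²/s; V₁ = q/y₁ = 24.44 ft/s. Fr₁ = V₁/√(g·y₁) = 3.123.
From the momentum equation for a rectangular channel, y₂/y₁ = ½[√(1 + 8Fr₁²) − 1] = ½[√79.047 − 1] = 3.945.
y₂ = 3.945 × 1.901 = 7.500 ft.
V₂ = q/y₂ = 46.46/7.500 = 6.194 ft/s. E₁ = y₁ + V₁²/2g = 11.17 ft; E₂ = y₂ + V₂²/2g = 8.096 ft. ΔE = E₁ − E₂ = 3.078 ft.

ΔE = 3.078 ft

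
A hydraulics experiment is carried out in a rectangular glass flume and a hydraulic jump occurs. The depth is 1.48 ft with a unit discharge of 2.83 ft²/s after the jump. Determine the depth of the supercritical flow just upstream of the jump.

y₁ = 0.200 ft

V₂ = q/y₂ = 2.83/1.48 = 1.91 ft/s; Fr₂ = V₂/√(g·y₂) = 0.277.
The Bélanger relation is symmetric: y₁/y₂ = ½[√(1 + 8Fr₂²) − 1] = ½[√1.614 − 1] = 0.135.
y₁ = 0.135 × 1.48 = 0.200 ft.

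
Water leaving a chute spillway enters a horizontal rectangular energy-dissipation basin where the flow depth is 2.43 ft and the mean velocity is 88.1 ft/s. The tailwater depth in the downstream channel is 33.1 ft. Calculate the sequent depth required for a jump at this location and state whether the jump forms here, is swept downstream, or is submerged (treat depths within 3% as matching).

y₂ = 33.0 ft; the jump forms here

Fr₁ = V₁/√(g·y₁) = 88.1/√(32.2×2.43) = 9.96.
Bélanger equation: y₂/y₁ = ½[√(1 + 8Fr₁²) − 1] = ½[√794.6 − 1] = 13.6.
y₂ = 13.6 × 2.43 = 33.0 ft.
Tailwater y_tw = 33.1 ft: y_tw ≈ y₂, so the jump forms here.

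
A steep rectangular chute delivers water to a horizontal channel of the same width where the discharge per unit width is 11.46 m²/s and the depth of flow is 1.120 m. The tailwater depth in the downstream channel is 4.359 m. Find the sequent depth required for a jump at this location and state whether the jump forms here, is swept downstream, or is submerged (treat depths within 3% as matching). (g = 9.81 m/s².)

V₁ = q/y₁ = 11.46/1.120 = 10.23 m/s. Fr₁ = V₁/√(g·y₁) = 10.23/√(9.81×1.120) = 3.087.
From the momentum equation for a rectangular channel, y₂/y₁ = ½[√(1 + 8Fr₁²) − 1] = ½[√77.232 − 1] = 3.894.
y₂ = 3.894 × 1.120 = 4.361 m.
Tailwater y_tw = 4.359 m: y_tw ≈ y₂, so the jump forms here.

y₂ = 4.361 m; the jump forms here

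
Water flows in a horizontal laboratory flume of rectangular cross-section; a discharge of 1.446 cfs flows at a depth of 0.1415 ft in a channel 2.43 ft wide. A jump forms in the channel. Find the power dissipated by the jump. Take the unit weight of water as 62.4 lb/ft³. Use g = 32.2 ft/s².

q = Q/b = 1.446/2.43 = 0.5951 ft²/s; V₁ = q/y₁ = 4.205 ft/s. Fr₁ = V₁/√(g·y₁) = 1.970.
Bélanger equation: y₂/y₁ = ½[√(1 + 8Fr₁²) − 1] = ½[√32.052 − 1] = 2.331.
y₂ = 2.331 × 0.1415 = 0.3298 ft.
V₂ = q/y₂ = 0.5951/0.3298 = 1.804 ft/s. E₁ = y₁ + V₁²/2g = 0.4161 ft; E₂ = y₂ + V₂²/2g = 0.3803 ft. ΔE = E₁ − E₂ = 0.03577 ft.
P = γ·Q·ΔE/550 = 62.4 × 1.446 × 0.03577 / 550 = 0.005868 hp.

P = 0.005868 hp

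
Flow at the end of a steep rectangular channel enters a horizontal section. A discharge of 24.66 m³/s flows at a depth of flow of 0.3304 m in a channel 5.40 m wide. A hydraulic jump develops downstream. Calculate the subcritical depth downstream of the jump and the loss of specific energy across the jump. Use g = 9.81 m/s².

y₂ = 3.426 m; ΔE = 6.551 m

q = Q/b = 24.66/5.40 = 4.567 m²/s; V₁ = q/y₁ = 13.82 m/s. Fr₁ = V₁/√(g·y₁) = 7.677.
Conjugate-depth relation: y₂/y₁ = ½[√(1 + 8Fr₁²) − 1] = ½[√472.52 − 1] = 10.37.
y₂ = 10.37 × 0.3304 = 3.426 m.
V₂ = q/y₂ = 4.567/3.426 = 1.333 m/s. E₁ = y₁ + V₁²/2g = 10.07 m; E₂ = y₂ + V₂²/2g = 3.516 m. ΔE = E₁ − E₂ = 6.551 m.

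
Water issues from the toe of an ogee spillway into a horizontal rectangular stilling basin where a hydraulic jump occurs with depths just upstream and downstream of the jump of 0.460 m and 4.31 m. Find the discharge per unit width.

For a rectangular channel the momentum equation gives q² = ½·g·y₁·y₂·(y₁ + y₂) = ½×9.81×0.460×4.31×4.77 = 46.4.
q = √46.4 = 6.81 m²/s.

q = 6.81 m²/s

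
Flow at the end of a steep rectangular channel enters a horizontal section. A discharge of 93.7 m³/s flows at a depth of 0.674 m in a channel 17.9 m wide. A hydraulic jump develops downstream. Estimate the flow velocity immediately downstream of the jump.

V₂ = 2.04 m/s

q = Q/b = 93.7/17.9 = 5.23 m²/s; V₁ = q/y₁ = 7.77 m/s. Fr₁ = V₁/√(g·y₁) = 3.02.
By Bélanger, y₂/y₁ = ½[√(1 + 8Fr₁²) − 1] = ½[√73.98 − 1] = 3.80.
y₂ = 3.80 × 0.674 = 2.56 m.
V₂ = q/y₂ = 5.23/2.56 = 2.04 m/s.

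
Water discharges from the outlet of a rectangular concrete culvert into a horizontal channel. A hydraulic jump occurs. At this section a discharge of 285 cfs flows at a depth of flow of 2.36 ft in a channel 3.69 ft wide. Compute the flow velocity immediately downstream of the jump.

q = Q/b = 285/3.69 = 77.2 ft²/s; V₁ = q/y₁ = 32.7 ft/s. Fr₁ = V₁/√(g·y₁) = 3.75.
Conjugate-depth relation: y₂/y₁ = ½[√(1 + 8Fr₁²) − 1] = ½[√113.8 − 1] = 4.83.
y₂ = 4.83 × 2.36 = 11.4 ft.
V₂ = q/y₂ = 77.2/11.4 = 6.77 ft/s.

V₂ = 6.77 ft/s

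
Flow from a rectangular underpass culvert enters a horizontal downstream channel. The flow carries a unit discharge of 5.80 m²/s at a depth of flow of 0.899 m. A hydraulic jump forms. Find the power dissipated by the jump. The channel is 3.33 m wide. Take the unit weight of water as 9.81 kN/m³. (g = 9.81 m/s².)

P = 68.4 kW

V₁ = q/y₁ = 5.80/0.899 = 6.45 m/s. Fr₁ = V₁/√(g·y₁) = 6.45/√(9.81×0.899) = 2.17.
By Bélanger, y₂/y₁ = ½[√(1 + 8Fr₁²) − 1] = ½[√38.76 − 1] = 2.61.
y₂ = 2.61 × 0.899 = 2.35 m.
Head loss: ΔE = (y₂ − y₁)³/(4y₁y₂) = (2.35 − 0.899)³/(4×0.899×2.35) = 3.05/8.45 = 0.361 m.
Q = q·b = 5.80 × 3.33 = 19.3 m³/s. P = γ·Q·ΔE = 9.81 × 19.3 × 0.361 = 68.4 kW.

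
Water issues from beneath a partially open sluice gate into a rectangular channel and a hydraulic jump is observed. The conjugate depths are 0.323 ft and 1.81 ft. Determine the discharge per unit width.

q = 4.48 ft²/s

For a rectangular channel the momentum equation gives q² = ½·g·y₁·y₂·(y₁ + y₂) = ½×32.2×0.323×1.81×2.13 = 20.1.
q = √20.1 = 4.48 ft²/s.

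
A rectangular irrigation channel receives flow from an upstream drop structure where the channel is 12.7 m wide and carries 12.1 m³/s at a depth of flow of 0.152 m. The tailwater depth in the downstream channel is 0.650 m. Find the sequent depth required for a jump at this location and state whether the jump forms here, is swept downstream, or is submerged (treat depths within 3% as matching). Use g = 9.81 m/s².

q = Q/b = 12.1/12.7 = 0.953 m²/s; V₁ = q/y₁ = 6.27 m/s. Fr₁ = V₁/√(g·y₁) = 5.13.
Conjugate-depth relation: y₂/y₁ = ½[√(1 + 8Fr₁²) − 1] = ½[√211.8 − 1] = 6.78.
y₂ = 6.78 × 0.152 = 1.03 m.
Tailwater y_tw = 0.650 m: y_tw < y₂, so the jump is swept downstream.

y₂ = 1.03 m; the jump is swept downstream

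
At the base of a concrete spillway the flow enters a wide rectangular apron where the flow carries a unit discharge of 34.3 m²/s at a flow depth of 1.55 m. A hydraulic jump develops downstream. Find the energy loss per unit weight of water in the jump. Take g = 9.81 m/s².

ΔE = 14.4 m

V₁ = q/y₁ = 34.3/1.55 = 22.1 m/s. Fr₁ = V₁/√(g·y₁) = 22.1/√(9.81×1.55) = 5.67.
By Bélanger, y₂/y₁ = ½[√(1 + 8Fr₁²) − 1] = ½[√258.6 − 1] = 7.54.
y₂ = 7.54 × 1.55 = 11.7 m.
Head loss: ΔE = (y₂ − y₁)³/(4y₁y₂) = (11.7 − 1.55)³/(4×1.55×11.7) = 1042/72.5 = 14.4 m.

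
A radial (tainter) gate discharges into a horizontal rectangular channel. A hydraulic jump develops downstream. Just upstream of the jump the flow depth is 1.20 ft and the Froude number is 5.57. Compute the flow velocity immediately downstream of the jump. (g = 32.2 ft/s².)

Fr₁ = 5.57 (given).
Bélanger equation: y₂/y₁ = ½[√(1 + 8Fr₁²) − 1] = ½[√249.2 − 1] = 7.39.
y₂ = 7.39 × 1.20 = 8.87 ft.
V₁ = Fr₁·√(g·y₁) = 5.57×√(32.2×1.20) = 34.6 ft/s; q = V₁·y₁ = 41.5 ft²/s.
V₂ = q/y₂ = 41.5/8.87 = 4.68 ft/s.

V₂ = 4.68 ft/s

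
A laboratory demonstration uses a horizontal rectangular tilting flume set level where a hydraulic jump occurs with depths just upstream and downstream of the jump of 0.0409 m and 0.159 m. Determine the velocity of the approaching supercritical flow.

V₁ = 1.95 m/s

For a rectangular channel the momentum equation gives q² = ½·g·y₁·y₂·(y₁ + y₂) = ½×9.81×0.0409×0.159×0.200 = 0.00638.
q = √0.00638 = 0.0799 m²/s.
V₁ = q/y₁ = 0.0799/0.0409 = 1.95 m/s.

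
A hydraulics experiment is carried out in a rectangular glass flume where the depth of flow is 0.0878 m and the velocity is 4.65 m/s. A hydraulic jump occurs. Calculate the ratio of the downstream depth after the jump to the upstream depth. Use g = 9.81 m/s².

y₂/y₁ = 6.60

Fr₁ = V₁/√(g·y₁) = 4.65/√(9.81×0.0878) = 5.01.
Conjugate-depth relation: y₂/y₁ = ½[√(1 + 8Fr₁²) − 1] = ½[√201.8 − 1] = 6.60.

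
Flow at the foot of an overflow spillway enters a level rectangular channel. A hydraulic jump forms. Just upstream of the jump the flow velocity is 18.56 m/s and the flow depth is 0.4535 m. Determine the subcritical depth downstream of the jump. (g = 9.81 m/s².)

y₂ = 5.421 m

Fr₁ = V₁/√(g·y₁) = 18.56/√(9.81×0.4535) = 8.799.
From the momentum equation for a rectangular channel, y₂/y₁ = ½[√(1 + 8Fr₁²) − 1] = ½[√620.44 − 1] = 11.95.
y₂ = 11.95 × 0.4535 = 5.421 m.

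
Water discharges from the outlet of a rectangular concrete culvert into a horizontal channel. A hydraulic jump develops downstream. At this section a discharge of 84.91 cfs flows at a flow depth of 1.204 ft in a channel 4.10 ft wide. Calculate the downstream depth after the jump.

q = Q/b = 84.91/4.10 = 20.71 ft²/s; V₁ = q/y₁ = 17.20 ft/s. Fr₁ = V₁/√(g·y₁) = 2.763.
Bélanger equation: y₂/y₁ = ½[√(1 + 8Fr₁²) − 1] = ½[√62.053 − 1] = 3.439.
y₂ = 3.439 × 1.204 = 4.140 ft.

y₂ = 4.140 ft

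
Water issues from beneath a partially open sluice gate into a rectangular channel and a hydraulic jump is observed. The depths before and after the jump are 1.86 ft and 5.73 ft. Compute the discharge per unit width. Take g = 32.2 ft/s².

q = 36.1 ft²/s

For a rectangular channel the momentum equation gives q² = ½·g·y₁·y₂·(y₁ + y₂) = ½×32.2×1.86×5.73×7.59 = 1302.
q = √1302 = 36.1 ft²/s.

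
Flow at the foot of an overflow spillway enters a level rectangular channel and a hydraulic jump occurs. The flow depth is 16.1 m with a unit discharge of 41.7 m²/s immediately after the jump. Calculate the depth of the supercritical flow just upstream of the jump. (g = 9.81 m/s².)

V₂ = q/y₂ = 41.7/16.1 = 2.59 m/s; Fr₂ = V₂/√(g·y₂) = 0.206.
The Bélanger relation is symmetric: y₁/y₂ = ½[√(1 + 8Fr₂²) − 1] = ½[√1.340 − 1] = 0.0787.
y₁ = 0.0787 × 16.1 = 1.27 m.

y₁ = 1.27 m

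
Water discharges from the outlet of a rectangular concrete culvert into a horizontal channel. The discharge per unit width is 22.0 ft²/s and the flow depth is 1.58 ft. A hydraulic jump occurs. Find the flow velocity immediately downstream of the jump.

V₂ = 6.04 ft/s

V₁ = q/y₁ = 22.0/1.58 = 13.9 ft/s. Fr₁ = V₁/√(g·y₁) = 13.9/√(32.2×1.58) = 1.95.
Conjugate-depth relation: y₂/y₁ = ½[√(1 + 8Fr₁²) − 1] = ½[√31.49 − 1] = 2.31.
y₂ = 2.31 × 1.58 = 3.64 ft.
V₂ = q/y₂ = 22.0/3.64 = 6.04 ft/s.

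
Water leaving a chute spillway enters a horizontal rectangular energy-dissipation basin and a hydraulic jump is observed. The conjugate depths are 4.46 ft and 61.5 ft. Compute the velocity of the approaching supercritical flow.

For a rectangular channel the momentum equation gives q² = ½·g·y₁·y₂·(y₁ + y₂) = ½×32.2×4.46×61.5×66.0 = 291284.
q = √291284 = 540 ft²/s.
V₁ = q/y₁ = 540/4.46 = 121 ft/s.

V₁ = 121 ft/s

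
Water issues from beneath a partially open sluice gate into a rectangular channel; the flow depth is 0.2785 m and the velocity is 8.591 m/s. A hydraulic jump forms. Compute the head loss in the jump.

Fr₁ = V₁/√(g·y₁) = 8.591/√(9.81×0.2785) = 5.198.
From the momentum equation for a rectangular channel, y₂/y₁ = ½[√(1 + 8Fr₁²) − 1] = ½[√217.11 − 1] = 6.867.
y₂ = 6.867 × 0.2785 = 1.913 m.
Head loss: ΔE = (y₂ − y₁)³/(4y₁y₂) = (1.913 − 0.2785)³/(4×0.2785×1.913) = 4.363/2.131 = 2.048 m.

ΔE = 2.048 m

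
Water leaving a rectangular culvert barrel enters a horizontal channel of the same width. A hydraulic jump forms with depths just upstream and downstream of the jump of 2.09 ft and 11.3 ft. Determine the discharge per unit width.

q = 71.4 ft²/s

For a rectangular channel the momentum equation gives q² = ½·g·y₁·y₂·(y₁ + y₂) = ½×32.2×2.09×11.3×13.4 = 5091.
q = √5091 = 71.4 ft²/s.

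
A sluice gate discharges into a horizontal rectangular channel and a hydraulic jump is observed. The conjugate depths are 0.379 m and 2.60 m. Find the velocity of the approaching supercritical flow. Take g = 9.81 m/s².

V₁ = 10.0 m/s

For a rectangular channel the momentum equation gives q² = ½·g·y₁·y₂·(y₁ + y₂) = ½×9.81×0.379×2.60×2.98 = 14.4.
q = √14.4 = 3.79 m²/s.
V₁ = q/y₁ = 3.79/0.379 = 10.0 m/s.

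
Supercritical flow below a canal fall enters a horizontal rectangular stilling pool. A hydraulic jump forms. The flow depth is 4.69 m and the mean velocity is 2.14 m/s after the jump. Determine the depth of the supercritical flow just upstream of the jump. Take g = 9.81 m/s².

y₁ = 0.798 m

Fr₂ = V₂/√(g·y₂) = 2.14/√(9.81×4.69) = 0.315.
Since the conjugate-depth ratio holds either way, y₁/y₂ = ½[√(1 + 8Fr₂²) − 1] = ½[√1.796 − 1] = 0.170.
y₁ = 0.170 × 4.69 = 0.798 m.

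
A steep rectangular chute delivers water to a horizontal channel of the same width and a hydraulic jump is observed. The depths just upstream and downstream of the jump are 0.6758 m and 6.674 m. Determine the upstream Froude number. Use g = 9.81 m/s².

For a rectangular channel the momentum equation gives q² = ½·g·y₁·y₂·(y₁ + y₂) = ½×9.81×0.6758×6.674×7.350 = 162.6.
q = √162.6 = 12.75 m²/s.
V₁ = q/y₁ = 18.87 m/s; Fr₁ = V₁/√(g·y₁) = 7.328.

Fr₁ = 7.328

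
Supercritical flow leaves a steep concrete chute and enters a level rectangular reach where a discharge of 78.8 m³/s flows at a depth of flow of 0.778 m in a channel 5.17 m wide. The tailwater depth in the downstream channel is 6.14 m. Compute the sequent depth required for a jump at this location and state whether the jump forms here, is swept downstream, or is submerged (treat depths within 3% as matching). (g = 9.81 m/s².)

q = Q/b = 78.8/5.17 = 15.2 m²/s; V₁ = q/y₁ = 19.6 m/s. Fr₁ = V₁/√(g·y₁) = 7.09.
By Bélanger, y₂/y₁ = ½[√(1 + 8Fr₁²) − 1] = ½[√403.3 − 1] = 9.54.
y₂ = 9.54 × 0.778 = 7.42 m.
Tailwater y_tw = 6.14 m: y_tw < y₂, so the jump is swept downstream.

y₂ = 7.42 m; the jump is swept downstream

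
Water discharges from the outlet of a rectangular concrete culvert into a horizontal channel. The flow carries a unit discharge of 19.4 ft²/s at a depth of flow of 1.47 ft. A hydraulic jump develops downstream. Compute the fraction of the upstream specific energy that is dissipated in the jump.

V₁ = q/y₁ = 19.4/1.47 = 13.2 ft/s. Fr₁ = V₁/√(g·y₁) = 13.2/√(32.2×1.47) = 1.92.
From the momentum equation for a rectangular channel, y₂/y₁ = ½[√(1 + 8Fr₁²) − 1] = ½[√30.44 − 1] = 2.26.
y₂ = 2.26 × 1.47 = 3.32 ft.
E₁ = y₁ + V₁²/2g = 4.17 ft. ΔE = (y₂ − y₁)³/(4y₁y₂) = 0.324 ft. ΔE/E₁ = 0.324/4.17 = 0.0777.

ΔE/E₁ = 0.0777 (7.77%)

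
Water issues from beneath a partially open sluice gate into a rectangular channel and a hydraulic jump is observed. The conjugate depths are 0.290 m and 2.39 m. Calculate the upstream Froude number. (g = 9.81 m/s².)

For a rectangular channel the momentum equation gives q² = ½·g·y₁·y₂·(y₁ + y₂) = ½×9.81×0.290×2.39×2.68 = 9.11.
q = √9.11 = 3.02 m²/s.
V₁ = q/y₁ = 10.4 m/s; Fr₁ = V₁/√(g·y₁) = 6.17.

Fr₁ = 6.17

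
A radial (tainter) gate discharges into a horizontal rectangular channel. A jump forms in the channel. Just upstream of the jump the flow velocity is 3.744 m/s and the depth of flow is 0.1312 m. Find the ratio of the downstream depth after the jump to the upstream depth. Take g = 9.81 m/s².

Fr₁ = V₁/√(g·y₁) = 3.744/√(9.81×0.1312) = 3.300.
Sequent-depth ratio: y₂/y₁ = ½[√(1 + 8Fr₁²) − 1] = ½[√88.128 − 1] = 4.194.

y₂/y₁ = 4.194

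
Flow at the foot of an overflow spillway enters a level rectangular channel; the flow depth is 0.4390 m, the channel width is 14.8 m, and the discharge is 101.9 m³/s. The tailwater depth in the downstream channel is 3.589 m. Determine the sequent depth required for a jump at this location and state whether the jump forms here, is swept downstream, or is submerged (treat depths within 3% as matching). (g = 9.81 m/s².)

y₂ = 4.478 m; the jump is swept downstream

q = Q/b = 101.9/14.8 = 6.885 m²/s; V₁ = q/y₁ = 15.68 m/s. Fr₁ = V₁/√(g·y₁) = 7.558.
By Bélanger, y₂/y₁ = ½[√(1 + 8Fr₁²) − 1] = ½[√457.93 − 1] = 10.20.
y₂ = 10.20 × 0.4390 = 4.478 m.
Tailwater y_tw = 3.589 m: y_tw < y₂, so the jump is swept downstream.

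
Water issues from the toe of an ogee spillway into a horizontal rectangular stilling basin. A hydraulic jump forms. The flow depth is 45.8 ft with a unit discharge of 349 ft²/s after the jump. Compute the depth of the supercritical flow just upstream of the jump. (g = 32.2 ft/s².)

V₂ = q/y₂ = 349/45.8 = 7.62 ft/s; Fr₂ = V₂/√(g·y₂) = 0.198.
From the momentum equation (using Fr₂), y₁/y₂ = ½[√(1 + 8Fr₂²) − 1] = ½[√1.315 − 1] = 0.0734.
y₁ = 0.0734 × 45.8 = 3.36 ft.

y₁ = 3.36 ft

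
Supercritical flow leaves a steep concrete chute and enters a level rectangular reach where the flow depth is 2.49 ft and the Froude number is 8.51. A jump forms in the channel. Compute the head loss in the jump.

ΔE = 63.2 ft

Fr₁ = 8.51 (given).
Conjugate-depth relation: y₂/y₁ = ½[√(1 + 8Fr₁²) − 1] = ½[√580.4 − 1] = 11.5.
y₂ = 11.5 × 2.49 = 28.7 ft.
Head loss: ΔE = (y₂ − y₁)³/(4y₁y₂) = (28.7 − 2.49)³/(4×2.49×28.7) = 18104/286 = 63.2 ft.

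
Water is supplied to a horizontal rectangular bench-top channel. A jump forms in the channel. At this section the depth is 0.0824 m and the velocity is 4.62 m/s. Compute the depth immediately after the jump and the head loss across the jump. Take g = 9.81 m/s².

Fr₁ = V₁/√(g·y₁) = 4.62/√(9.81×0.0824) = 5.14.
Bélanger equation: y₂/y₁ = ½[√(1 + 8Fr₁²) − 1] = ½[√212.2 − 1] = 6.78.
y₂ = 6.78 × 0.0824 = 0.559 m.
q = V₁·y₁ = 4.62 × 0.0824 = 0.381 m²/s. V₂ = q/y₂ = 0.381/0.559 = 0.681 m/s. E₁ = y₁ + V₁²/2g = 1.17 m; E₂ = y₂ + V₂²/2g = 0.583 m. ΔE = E₁ − E₂ = 0.588 m.

y₂ = 0.559 m; ΔE = 0.588 m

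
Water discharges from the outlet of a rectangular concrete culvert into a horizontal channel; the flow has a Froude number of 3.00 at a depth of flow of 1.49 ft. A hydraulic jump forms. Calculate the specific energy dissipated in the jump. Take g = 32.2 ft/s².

ΔE = 2.10 ft

Fr₁ = 3.00 (given).
Bélanger equation: y₂/y₁ = ½[√(1 + 8Fr₁²) − 1] = ½[√73.00 − 1] = 3.77.
y₂ = 3.77 × 1.49 = 5.62 ft.
Head loss: ΔE = (y₂ − y₁)³/(4y₁y₂) = (5.62 − 1.49)³/(4×1.49×5.62) = 70.5/33.5 = 2.10 ft.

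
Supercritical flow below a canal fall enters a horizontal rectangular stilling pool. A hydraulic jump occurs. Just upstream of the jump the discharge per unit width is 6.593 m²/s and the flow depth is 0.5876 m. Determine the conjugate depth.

V₁ = q/y₁ = 6.593/0.5876 = 11.22 m/s. Fr₁ = V₁/√(g·y₁) = 11.22/√(9.81×0.5876) = 4.673.
From the momentum equation for a rectangular channel, y₂/y₁ = ½[√(1 + 8Fr₁²) − 1] = ½[√175.72 − 1] = 6.128.
y₂ = 6.128 × 0.5876 = 3.601 m.

y₂ = 3.601 m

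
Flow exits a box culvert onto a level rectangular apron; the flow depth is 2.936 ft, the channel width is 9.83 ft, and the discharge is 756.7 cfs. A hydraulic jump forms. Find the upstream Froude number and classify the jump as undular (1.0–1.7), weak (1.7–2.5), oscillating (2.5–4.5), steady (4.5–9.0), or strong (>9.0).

Fr₁ = 2.697; oscillating jump

q = Q/b = 756.7/9.83 = 76.98 ft²/s; V₁ = q/y₁ = 26.22 ft/s. Fr₁ = V₁/√(g·y₁) = 2.697.
Fr₁ = 2.697 lies in the oscillating range.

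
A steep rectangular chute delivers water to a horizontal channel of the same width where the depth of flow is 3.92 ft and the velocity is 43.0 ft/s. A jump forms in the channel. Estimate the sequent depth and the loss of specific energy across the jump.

y₂ = 19.3 ft; ΔE = 12.1 ft

Fr₁ = V₁/√(g·y₁) = 43.0/√(32.2×3.92) = 3.83.
From the momentum equation for a rectangular channel, y₂/y₁ = ½[√(1 + 8Fr₁²) − 1] = ½[√118.2 − 1] = 4.94.
y₂ = 4.94 × 3.92 = 19.3 ft.
Head loss: ΔE = (y₂ − y₁)³/(4y₁y₂) = (19.3 − 3.92)³/(4×3.92×19.3) = 3672/303 = 12.1 ft.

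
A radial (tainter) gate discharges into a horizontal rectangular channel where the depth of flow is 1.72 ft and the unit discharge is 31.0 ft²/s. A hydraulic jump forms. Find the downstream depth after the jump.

V₁ = q/y₁ = 31.0/1.72 = 18.0 ft/s. Fr₁ = V₁/√(g·y₁) = 18.0/√(32.2×1.72) = 2.42.
Bélanger equation: y₂/y₁ = ½[√(1 + 8Fr₁²) − 1] = ½[√47.92 − 1] = 2.96.
y₂ = 2.96 × 1.72 = 5.09 ft.

y₂ = 5.09 ft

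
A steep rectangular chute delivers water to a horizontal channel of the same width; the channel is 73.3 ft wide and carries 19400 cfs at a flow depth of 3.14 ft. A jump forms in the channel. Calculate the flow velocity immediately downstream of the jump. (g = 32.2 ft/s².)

q = Q/b = 19400/73.3 = 265 ft²/s; V₁ = q/y₁ = 84.3 ft/s. Fr₁ = V₁/√(g·y₁) = 8.38.
By Bélanger, y₂/y₁ = ½[√(1 + 8Fr₁²) − 1] = ½[√563.1 − 1] = 11.4.
y₂ = 11.4 × 3.14 = 35.7 ft.
V₂ = q/y₂ = 265/35.7 = 7.42 ft/s.

V₂ = 7.42 ft/s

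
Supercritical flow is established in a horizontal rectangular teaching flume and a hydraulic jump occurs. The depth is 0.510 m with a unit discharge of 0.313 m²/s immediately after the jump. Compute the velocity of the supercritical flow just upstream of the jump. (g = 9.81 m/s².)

V₁ = 4.62 m/s

V₂ = q/y₂ = 0.313/0.510 = 0.614 m/s; Fr₂ = V₂/√(g·y₂) = 0.274.
From the momentum equation (using Fr₂), y₁/y₂ = ½[√(1 + 8Fr₂²) − 1] = ½[√1.602 − 1] = 0.133.
y₁ = 0.133 × 0.510 = 0.0678 m.
V₁ = q/y₁ = 0.313/0.0678 = 4.62 m/s.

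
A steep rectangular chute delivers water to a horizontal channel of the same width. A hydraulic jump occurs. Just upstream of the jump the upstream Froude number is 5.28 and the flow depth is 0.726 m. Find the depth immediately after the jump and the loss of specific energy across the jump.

Fr₁ = 5.28 (given).
From the momentum equation for a rectangular channel, y₂/y₁ = ½[√(1 + 8Fr₁²) − 1] = ½[√224.0 − 1] = 6.98.
y₂ = 6.98 × 0.726 = 5.07 m.
V₁ = Fr₁·√(g·y₁) = 5.28×√(9.81×0.726) = 14.1 m/s; q = V₁·y₁ = 10.2 m²/s. V₂ = q/y₂ = 10.2/5.07 = 2.02 m/s. E₁ = y₁ + V₁²/2g = 10.8 m; E₂ = y₂ + V₂²/2g = 5.28 m. ΔE = E₁ − E₂ = 5.57 m.

y₂ = 5.07 m; ΔE = 5.57 m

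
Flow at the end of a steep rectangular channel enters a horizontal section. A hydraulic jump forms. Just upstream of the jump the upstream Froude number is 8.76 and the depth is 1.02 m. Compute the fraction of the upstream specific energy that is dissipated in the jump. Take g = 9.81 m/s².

ΔE/E₁ = 0.691 (69.1%)

Fr₁ = 8.76 (given).
Conjugate-depth relation: y₂/y₁ = ½[√(1 + 8Fr₁²) − 1] = ½[√614.9 − 1] = 11.9.
y₂ = 11.9 × 1.02 = 12.1 m.
E₁ = y₁(1 + Fr₁²/2) = 1.02×(1 + 8.76²/2) = 40.2 m. ΔE = (y₂ − y₁)³/(4y₁y₂) = 27.7 m. ΔE/E₁ = 27.7/40.2 = 0.691.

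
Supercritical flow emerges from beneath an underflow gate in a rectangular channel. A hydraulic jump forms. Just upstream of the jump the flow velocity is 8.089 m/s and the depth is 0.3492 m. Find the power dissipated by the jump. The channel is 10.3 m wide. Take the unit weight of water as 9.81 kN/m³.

P = 454.0 kW

Fr₁ = V₁/√(g·y₁) = 8.089/√(9.81×0.3492) = 4.370.
From the momentum equation for a rectangular channel, y₂/y₁ = ½[√(1 + 8Fr₁²) − 1] = ½[√153.80 − 1] = 5.701.
y₂ = 5.701 × 0.3492 = 1.991 m.
Head loss: ΔE = (y₂ − y₁)³/(4y₁y₂) = (1.991 − 0.3492)³/(4×0.3492×1.991) = 4.423/2.781 = 1.591 m.
q = V₁·y₁ = 8.089 × 0.3492 = 2.825 m²/s. Q = q·b = 2.825 × 10.3 = 29.09 m³/s. P = γ·Q·ΔE = 9.81 × 29.09 × 1.591 = 454.0 kW.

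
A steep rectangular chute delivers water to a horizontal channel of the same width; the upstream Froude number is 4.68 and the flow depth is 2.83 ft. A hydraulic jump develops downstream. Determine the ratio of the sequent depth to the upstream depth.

y₂/y₁ = 6.14

Fr₁ = 4.68 (given).
From the momentum equation for a rectangular channel, y₂/y₁ = ½[√(1 + 8Fr₁²) − 1] = ½[√176.2 − 1] = 6.14.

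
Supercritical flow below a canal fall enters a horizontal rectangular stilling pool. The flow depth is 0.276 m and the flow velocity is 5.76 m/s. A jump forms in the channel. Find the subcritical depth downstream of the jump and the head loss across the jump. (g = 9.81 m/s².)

y₂ = 1.24 m; ΔE = 0.647 m

Fr₁ = V₁/√(g·y₁) = 5.76/√(9.81×0.276) = 3.50.
By Bélanger, y₂/y₁ = ½[√(1 + 8Fr₁²) − 1] = ½[√99.03 − 1] = 4.48.
y₂ = 4.48 × 0.276 = 1.24 m.
q = V₁·y₁ = 5.76 × 0.276 = 1.59 m²/s. V₂ = q/y₂ = 1.59/1.24 = 1.29 m/s. E₁ = y₁ + V₁²/2g = 1.97 m; E₂ = y₂ + V₂²/2g = 1.32 m. ΔE = E₁ − E₂ = 0.647 m.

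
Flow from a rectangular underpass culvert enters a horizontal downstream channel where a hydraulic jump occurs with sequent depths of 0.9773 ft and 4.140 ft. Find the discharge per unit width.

q = 18.26 ft²/s

For a rectangular channel the momentum equation gives q² = ½·g·y₁·y₂·(y₁ + y₂) = ½×32.2×0.9773×4.140×5.117 = 333.3.
q = √333.3 = 18.26 ft²/s.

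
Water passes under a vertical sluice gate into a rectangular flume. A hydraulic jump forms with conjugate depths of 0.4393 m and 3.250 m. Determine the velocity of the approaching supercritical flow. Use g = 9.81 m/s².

V₁ = 11.57 m/s

For a rectangular channel the momentum equation gives q² = ½·g·y₁·y₂·(y₁ + y₂) = ½×9.81×0.4393×3.250×3.689 = 25.84.
q = √25.84 = 5.083 m²/s.
V₁ = q/y₁ = 5.083/0.4393 = 11.57 m/s.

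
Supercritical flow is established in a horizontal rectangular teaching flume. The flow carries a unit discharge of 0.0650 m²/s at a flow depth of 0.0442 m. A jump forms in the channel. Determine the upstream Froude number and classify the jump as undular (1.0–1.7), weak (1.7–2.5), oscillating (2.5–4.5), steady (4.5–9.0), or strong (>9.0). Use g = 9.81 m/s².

V₁ = q/y₁ = 0.0650/0.0442 = 1.47 m/s. Fr₁ = V₁/√(g·y₁) = 1.47/√(9.81×0.0442) = 2.23.
Fr₁ = 2.23 lies in the weak range.

Fr₁ = 2.23; weak jump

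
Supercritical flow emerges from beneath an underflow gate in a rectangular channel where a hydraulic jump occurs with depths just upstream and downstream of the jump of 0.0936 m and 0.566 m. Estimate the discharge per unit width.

For a rectangular channel the momentum equation gives q² = ½·g·y₁·y₂·(y₁ + y₂) = ½×9.81×0.0936×0.566×0.660 = 0.171.
q = √0.171 = 0.414 m²/s.

q = 0.414 m²/s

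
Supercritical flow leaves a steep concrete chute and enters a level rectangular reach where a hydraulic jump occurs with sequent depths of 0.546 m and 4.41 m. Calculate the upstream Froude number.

Fr₁ = 6.05

For a rectangular channel the momentum equation gives q² = ½·g·y₁·y₂·(y₁ + y₂) = ½×9.81×0.546×4.41×4.96 = 58.5.
q = √58.5 = 7.65 m²/s.
V₁ = q/y₁ = 14.0 m/s; Fr₁ = V₁/√(g·y₁) = 6.05.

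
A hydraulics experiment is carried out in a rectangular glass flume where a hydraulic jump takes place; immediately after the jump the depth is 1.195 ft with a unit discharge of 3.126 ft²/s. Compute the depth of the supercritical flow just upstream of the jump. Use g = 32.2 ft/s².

V₂ = q/y₂ = 3.126/1.195 = 2.616 ft/s; Fr₂ = V₂/√(g·y₂) = 0.4217.
Since the conjugate-depth ratio holds either way, y₁/y₂ = ½[√(1 + 8Fr₂²) − 1] = ½[√2.4227 − 1] = 0.2782.
y₁ = 0.2782 × 1.195 = 0.3325 ft.

y₁ = 0.3325 ft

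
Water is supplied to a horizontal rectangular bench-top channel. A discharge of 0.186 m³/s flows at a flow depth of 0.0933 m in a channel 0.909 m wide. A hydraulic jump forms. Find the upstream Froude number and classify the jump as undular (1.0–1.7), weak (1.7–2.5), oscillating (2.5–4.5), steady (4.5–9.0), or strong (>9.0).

q = Q/b = 0.186/0.909 = 0.205 m²/s; V₁ = q/y₁ = 2.19 m/s. Fr₁ = V₁/√(g·y₁) = 2.29.
Fr₁ = 2.29 lies in the weak range.

Fr₁ = 2.29; weak jump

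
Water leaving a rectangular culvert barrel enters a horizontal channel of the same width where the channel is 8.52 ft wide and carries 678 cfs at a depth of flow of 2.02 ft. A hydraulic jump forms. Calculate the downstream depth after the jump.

q = Q/b = 678/8.52 = 79.6 ft²/s; V₁ = q/y₁ = 39.4 ft/s. Fr₁ = V₁/√(g·y₁) = 4.88.
Sequent-depth ratio: y₂/y₁ = ½[√(1 + 8Fr₁²) − 1] = ½[√191.9 − 1] = 6.43.
y₂ = 6.43 × 2.02 = 13.0 ft.

y₂ = 13.0 ft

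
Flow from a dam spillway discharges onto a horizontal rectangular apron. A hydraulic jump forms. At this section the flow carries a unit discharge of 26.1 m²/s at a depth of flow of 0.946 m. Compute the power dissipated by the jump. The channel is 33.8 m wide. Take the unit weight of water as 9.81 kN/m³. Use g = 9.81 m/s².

P = 240887 kW

V₁ = q/y₁ = 26.1/0.946 = 27.6 m/s. Fr₁ = V₁/√(g·y₁) = 27.6/√(9.81×0.946) = 9.06.
Bélanger equation: y₂/y₁ = ½[√(1 + 8Fr₁²) − 1] = ½[√657.2 − 1] = 12.3.
y₂ = 12.3 × 0.946 = 11.7 m.
Head loss: ΔE = (y₂ − y₁)³/(4y₁y₂) = (11.7 − 0.946)³/(4×0.946×11.7) = 1227/44.1 = 27.8 m.
Q = q·b = 26.1 × 33.8 = 882 m³/s. P = γ·Q·ΔE = 9.81 × 882 × 27.8 = 240887 kW.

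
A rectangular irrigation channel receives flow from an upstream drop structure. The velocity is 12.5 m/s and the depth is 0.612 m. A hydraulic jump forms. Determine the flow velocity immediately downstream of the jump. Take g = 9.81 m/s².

Fr₁ = V₁/√(g·y₁) = 12.5/√(9.81×0.612) = 5.10.
Bélanger equation: y₂/y₁ = ½[√(1 + 8Fr₁²) − 1] = ½[√209.2 − 1] = 6.73.
y₂ = 6.73 × 0.612 = 4.12 m.
q = V₁·y₁ = 12.5 × 0.612 = 7.65 m²/s.
V₂ = q/y₂ = 7.65/4.12 = 1.86 m/s.

V₂ = 1.86 m/s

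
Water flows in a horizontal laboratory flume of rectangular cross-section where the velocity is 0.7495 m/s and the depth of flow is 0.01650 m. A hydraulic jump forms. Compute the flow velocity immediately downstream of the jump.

V₂ = 0.3436 m/s

Fr₁ = V₁/√(g·y₁) = 0.7495/√(9.81×0.01650) = 1.863.
From the momentum equation for a rectangular channel, y₂/y₁ = ½[√(1 + 8Fr₁²) − 1] = ½[√28.764 − 1] = 2.182.
y₂ = 2.182 × 0.01650 = 0.03600 m.
q = V₁·y₁ = 0.7495 × 0.01650 = 0.01237 m²/s.
V₂ = q/y₂ = 0.01237/0.03600 = 0.3436 m/s.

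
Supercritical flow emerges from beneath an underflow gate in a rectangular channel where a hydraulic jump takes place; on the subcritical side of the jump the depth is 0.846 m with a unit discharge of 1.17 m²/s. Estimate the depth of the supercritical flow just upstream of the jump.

y₁ = 0.290 m

V₂ = q/y₂ = 1.17/0.846 = 1.38 m/s; Fr₂ = V₂/√(g·y₂) = 0.480.
From the momentum equation (using Fr₂), y₁/y₂ = ½[√(1 + 8Fr₂²) − 1] = ½[√2.844 − 1] = 0.343.
y₁ = 0.343 × 0.846 = 0.290 m.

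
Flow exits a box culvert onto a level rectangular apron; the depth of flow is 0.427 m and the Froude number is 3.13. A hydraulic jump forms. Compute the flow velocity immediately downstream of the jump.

Fr₁ = 3.13 (given).
Sequent-depth ratio: y₂/y₁ = ½[√(1 + 8Fr₁²) − 1] = ½[√79.38 − 1] = 3.95.
y₂ = 3.95 × 0.427 = 1.69 m.
V₁ = Fr₁·√(g·y₁) = 3.13×√(9.81×0.427) = 6.41 m/s; q = V₁·y₁ = 2.74 m²/s.
V₂ = q/y₂ = 2.74/1.69 = 1.62 m/s.

V₂ = 1.62 m/s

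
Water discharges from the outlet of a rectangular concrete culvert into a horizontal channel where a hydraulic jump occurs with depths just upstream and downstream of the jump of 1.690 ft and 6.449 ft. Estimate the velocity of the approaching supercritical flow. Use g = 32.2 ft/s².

For a rectangular channel the momentum equation gives q² = ½·g·y₁·y₂·(y₁ + y₂) = ½×32.2×1.690×6.449×8.139 = 1428.
q = √1428 = 37.79 ft²/s.
V₁ = q/y₁ = 37.79/1.690 = 22.36 ft/s.

V₁ = 22.36 ft/s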